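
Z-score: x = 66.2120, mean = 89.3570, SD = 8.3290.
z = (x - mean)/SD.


z = (66.2120 - 89.3570)/8.3290
= -23.1450/8.3290
= -2.7788

z = -2.7788


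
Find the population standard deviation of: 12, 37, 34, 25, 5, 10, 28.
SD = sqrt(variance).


Mean = 21.5714
Variance = 135.1020
SD = sqrt(135.1020) = 11.6233

SD = 11.6233


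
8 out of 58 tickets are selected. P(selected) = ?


P = 8/58 = 0.1379

P = 0.1379


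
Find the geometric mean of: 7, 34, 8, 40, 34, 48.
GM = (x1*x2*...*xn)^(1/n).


Product = 7 × 34 × 8 × 40 × 34 × 48 = 124293120
GM = 124293120^(1/6) = 22.3396

GM = 22.3396


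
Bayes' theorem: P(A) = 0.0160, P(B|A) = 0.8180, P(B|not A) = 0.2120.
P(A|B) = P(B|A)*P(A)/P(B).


P(B) = P(B|A)*P(A) + P(B|A')*P(A')
= 0.8180*0.0160 + 0.2120*0.9840
= 0.013088 + 0.208608 = 0.221696
P(A|B) = 0.013088/0.221696 = 0.0590

P(A|B) = 0.0590


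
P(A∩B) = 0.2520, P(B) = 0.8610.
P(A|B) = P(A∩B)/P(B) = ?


P(A|B) = 0.2520/0.8610 = 0.2927

P(A|B) = 0.2927


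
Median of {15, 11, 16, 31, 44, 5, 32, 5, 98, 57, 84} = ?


Sorted: 5, 5, 11, 15, 16, 31, 32, 44, 57, 84, 98
n = 11 (odd)
Middle value = 31

Median = 31


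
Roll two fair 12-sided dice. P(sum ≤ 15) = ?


Total outcomes = 12×12 = 144
Favorable (sum ≤ 15): 99
P = 99/144 = 0.6875

P = 0.6875


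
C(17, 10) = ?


C(17,10) = 17!/(10! × 7!)
= 355687428096000/(3628800 × 5040)
= 19448

C(17,10) = 19448


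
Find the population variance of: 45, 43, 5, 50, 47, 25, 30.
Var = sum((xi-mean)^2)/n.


Mean = 35.0000
Squared deviations: 100.0000, 64.0000, 900.0000, 225.0000, 144.0000, 100.0000, 25.0000
Sum = 1558.0000
Variance = 1558.0000/7 = 222.5714

Variance = 222.5714


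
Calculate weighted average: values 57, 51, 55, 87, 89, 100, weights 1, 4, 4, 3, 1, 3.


Numerator = 57*1 + 51*4 + 55*4 + 87*3 + 89*1 + 100*3 = 1131
Denominator = 1 + 4 + 4 + 3 + 1 + 3 = 16
WM = 1131/16 = 70.6875

WM = 70.6875


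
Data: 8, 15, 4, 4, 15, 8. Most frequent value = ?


Frequencies: 4:2, 8:2, 15:2
Max frequency = 2
Mode = 4, 8, 15

Mode = 4, 8, 15


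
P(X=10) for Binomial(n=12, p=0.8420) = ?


C(12,10) = 66
p^10 = 0.179110
(1-p)^2 = 0.024964
P = 66 * 0.179110 * 0.024964 = 0.2951

P(X=10) = 0.2951


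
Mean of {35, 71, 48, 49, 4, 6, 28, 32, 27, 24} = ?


Sum = 35 + 71 + 48 + 49 + 4 + 6 + 28 + 32 + 27 + 24 = 324
n = 10
Mean = 324/10 = 32.4000

Mean = 32.4000


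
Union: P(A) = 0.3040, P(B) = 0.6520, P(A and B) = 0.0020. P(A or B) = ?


P(A∪B) = 0.3040 + 0.6520 - 0.0020
= 0.9560 - 0.0020
= 0.9540

P(A∪B) = 0.9540


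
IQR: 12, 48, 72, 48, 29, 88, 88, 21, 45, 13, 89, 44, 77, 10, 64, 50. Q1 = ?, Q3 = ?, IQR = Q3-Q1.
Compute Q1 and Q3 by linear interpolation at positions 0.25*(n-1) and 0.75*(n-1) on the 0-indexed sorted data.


Sorted: 10, 12, 13, 21, 29, 44, 45, 48, 48, 50, 64, 72, 77, 88, 88, 89
Q1 (25th %ile) = 27.0000
Q3 (75th %ile) = 73.2500
IQR = 73.2500 - 27.0000 = 46.2500

IQR = 46.2500


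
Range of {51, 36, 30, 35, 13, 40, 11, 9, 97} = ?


Max = 97, Min = 9
Range = 97 - 9 = 88

Range = 88


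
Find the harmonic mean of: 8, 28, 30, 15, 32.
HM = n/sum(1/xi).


Sum of reciprocals = 1/8 + 1/28 + 1/30 + 1/15 + 1/32 = 0.291964
HM = 5/0.291964 = 17.1254

HM = 17.1254


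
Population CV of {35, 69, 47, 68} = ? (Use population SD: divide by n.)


Mean = 54.7500
SD = 14.3940
CV = (14.3940/54.7500)*100 = 26.2904%

CV = 26.2904%


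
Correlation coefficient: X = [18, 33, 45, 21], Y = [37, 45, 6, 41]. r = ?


Mean X = 29.2500, Mean Y = 32.2500
SD X = 10.685855, SD Y = 15.417117
Cov = -122.812500
r = -122.812500/(10.685855*15.417117) = -0.7455

r = -0.7455


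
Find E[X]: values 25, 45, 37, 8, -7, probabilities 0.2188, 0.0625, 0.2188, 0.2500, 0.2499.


E[X] = 25*0.2188 + 45*0.0625 + 37*0.2188 + 8*0.2500 - 7*0.2499
= 5.4700 + 2.8125 + 8.0956 + 2.0000 - 1.7493
= 16.6288

E[X] = 16.6288


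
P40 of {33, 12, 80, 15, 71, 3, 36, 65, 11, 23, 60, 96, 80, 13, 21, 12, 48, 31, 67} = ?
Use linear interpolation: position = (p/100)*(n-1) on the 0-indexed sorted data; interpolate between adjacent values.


Sorted: 3, 11, 12, 12, 13, 15, 21, 23, 31, 33, 36, 48, 60, 65, 67, 71, 80, 80, 96
n = 19
Index = 40/100 * 18 = 7.2000
Lower = data[7] = 23, Upper = data[8] = 31
P40 = 23 + 0.2000*(8) = 24.6000

P40 = 24.6000


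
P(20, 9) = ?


P(20,9) = 20!/11!
= 2432902008176640000/39916800
= 60949324800

P(20,9) = 60949324800


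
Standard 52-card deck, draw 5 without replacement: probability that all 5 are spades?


P(all spades) = (13/52) × (12/51) × (11/50) × (10/49) × (9/48)
= 0.0005

P = 0.0005


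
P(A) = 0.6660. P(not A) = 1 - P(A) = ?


P(not A) = 1 - 0.6660 = 0.3340

P(not A) = 0.3340


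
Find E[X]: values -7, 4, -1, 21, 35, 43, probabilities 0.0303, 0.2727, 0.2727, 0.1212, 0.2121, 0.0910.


E[X] = -7*0.0303 + 4*0.2727 - 1*0.2727 + 21*0.1212 + 35*0.2121 + 43*0.0910
= -0.2121 + 1.0908 - 0.2727 + 2.5452 + 7.4235 + 3.9130
= 14.4877

E[X] = 14.4877


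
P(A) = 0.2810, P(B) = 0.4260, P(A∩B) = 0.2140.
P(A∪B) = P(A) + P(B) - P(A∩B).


P(A∪B) = 0.2810 + 0.4260 - 0.2140
= 0.7070 - 0.2140
= 0.4930

P(A∪B) = 0.4930


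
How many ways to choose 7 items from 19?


C(19,7) = 19!/(7! × 12!)
= 121645100408832000/(5040 × 479001600)
= 50388

C(19,7) = 50388


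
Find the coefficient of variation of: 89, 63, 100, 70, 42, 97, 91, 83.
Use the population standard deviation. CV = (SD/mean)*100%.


Mean = 79.3750
SD = 18.4725
CV = (18.4725/79.3750)*100 = 23.2725%

CV = 23.2725%


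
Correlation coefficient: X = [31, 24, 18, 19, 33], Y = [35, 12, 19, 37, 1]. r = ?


Mean X = 25.0000, Mean Y = 20.8000
SD X = 6.099180, SD Y = 13.687951
Cov = -29.800000
r = -29.800000/(6.099180*13.687951) = -0.3569

r = -0.3569


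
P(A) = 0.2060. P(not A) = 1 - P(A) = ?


P(not A) = 1 - 0.2060 = 0.7940

P(not A) = 0.7940


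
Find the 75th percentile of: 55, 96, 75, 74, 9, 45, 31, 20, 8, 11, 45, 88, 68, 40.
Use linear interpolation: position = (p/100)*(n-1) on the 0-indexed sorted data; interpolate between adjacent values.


Sorted: 8, 9, 11, 20, 31, 40, 45, 45, 55, 68, 74, 75, 88, 96
n = 14
Index = 75/100 * 13 = 9.7500
Lower = data[9] = 68, Upper = data[10] = 74
P75 = 68 + 0.7500*(6) = 72.5000

P75 = 72.5000


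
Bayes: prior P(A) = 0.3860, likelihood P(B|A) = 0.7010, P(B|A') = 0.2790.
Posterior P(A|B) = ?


P(B) = P(B|A)*P(A) + P(B|A')*P(A')
= 0.7010*0.3860 + 0.2790*0.6140
= 0.270586 + 0.171306 = 0.441892
P(A|B) = 0.270586/0.441892 = 0.6123

P(A|B) = 0.6123


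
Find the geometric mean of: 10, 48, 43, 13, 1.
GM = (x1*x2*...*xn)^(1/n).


Product = 10 × 48 × 43 × 13 × 1 = 268320
GM = 268320^(1/5) = 12.1823

GM = 12.1823


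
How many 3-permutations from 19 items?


P(19,3) = 19!/16!
= 121645100408832000/20922789888000
= 5814

P(19,3) = 5814


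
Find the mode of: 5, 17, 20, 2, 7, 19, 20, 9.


Frequencies: 2:1, 5:1, 7:1, 9:1, 17:1, 19:1, 20:2
Max frequency = 2
Mode = 20

Mode = 20


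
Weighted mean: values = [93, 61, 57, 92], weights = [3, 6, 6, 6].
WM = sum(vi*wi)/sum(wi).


Numerator = 93*3 + 61*6 + 57*6 + 92*6 = 1539
Denominator = 3 + 6 + 6 + 6 = 21
WM = 1539/21 = 73.2857

WM = 73.2857


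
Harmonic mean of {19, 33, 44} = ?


Sum of reciprocals = 1/19 + 1/33 + 1/44 = 0.105662
HM = 3/0.105662 = 28.3925

HM = 28.3925


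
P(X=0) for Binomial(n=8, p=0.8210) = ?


C(8,0) = 1
p^0 = 1.000000
(1-p)^8 = 1.053960e-06
P = 1 * 1.000000 * 1.053960e-06 = 1.0540e-06

P(X=0) = 1.0540e-06


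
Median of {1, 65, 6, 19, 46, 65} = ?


Sorted: 1, 6, 19, 46, 65, 65
n = 6 (even)
Middle values: 19 and 46
Median = (19+46)/2 = 32.5000

Median = 32.5000


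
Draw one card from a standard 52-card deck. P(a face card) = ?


12 face cards in 52 cards
P = 12/52 = 0.2308

P = 0.2308


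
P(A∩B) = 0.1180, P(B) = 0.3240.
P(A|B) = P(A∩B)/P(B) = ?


P(A|B) = 0.1180/0.3240 = 0.3642

P(A|B) = 0.3642


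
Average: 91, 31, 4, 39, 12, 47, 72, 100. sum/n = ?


Sum = 91 + 31 + 4 + 39 + 12 + 47 + 72 + 100 = 396
n = 8
Mean = 396/8 = 49.5000

Mean = 49.5000


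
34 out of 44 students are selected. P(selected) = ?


P = 34/44 = 0.7727

P = 0.7727


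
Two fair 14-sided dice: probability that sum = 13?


Total outcomes = 14×14 = 196
Favorable (sum = 13): 12
P = 12/196 = 0.0612

P = 0.0612


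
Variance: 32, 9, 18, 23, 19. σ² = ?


Mean = 20.2000
Squared deviations: 139.2400, 125.4400, 4.8400, 7.8400, 1.4400
Sum = 278.8000
Variance = 278.8000/5 = 55.7600

Variance = 55.7600


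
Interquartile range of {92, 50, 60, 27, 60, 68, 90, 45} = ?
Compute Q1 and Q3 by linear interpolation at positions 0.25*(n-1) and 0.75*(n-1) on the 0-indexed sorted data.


Sorted: 27, 45, 50, 60, 60, 68, 90, 92
Q1 (25th %ile) = 48.7500
Q3 (75th %ile) = 73.5000
IQR = 73.5000 - 48.7500 = 24.7500

IQR = 24.7500


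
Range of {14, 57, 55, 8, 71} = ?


Max = 71, Min = 8
Range = 71 - 8 = 63

Range = 63


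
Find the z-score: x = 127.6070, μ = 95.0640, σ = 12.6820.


z = (127.6070 - 95.0640)/12.6820
= 32.5430/12.6820
= 2.5661

z = 2.5661


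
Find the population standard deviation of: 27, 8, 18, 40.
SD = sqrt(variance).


Mean = 23.2500
Variance = 138.6875
SD = sqrt(138.6875) = 11.7766

SD = 11.7766


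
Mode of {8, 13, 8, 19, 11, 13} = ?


Frequencies: 8:2, 11:1, 13:2, 19:1
Max frequency = 2
Mode = 8, 13

Mode = 8, 13


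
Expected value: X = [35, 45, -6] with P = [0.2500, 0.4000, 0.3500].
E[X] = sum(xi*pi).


E[X] = 35*0.2500 + 45*0.4000 - 6*0.3500
= 8.7500 + 18.0000 - 2.1000
= 24.6500

E[X] = 24.6500


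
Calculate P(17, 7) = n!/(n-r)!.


P(17,7) = 17!/10!
= 355687428096000/3628800
= 98017920

P(17,7) = 98017920


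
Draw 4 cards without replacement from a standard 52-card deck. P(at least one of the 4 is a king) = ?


P(at least one) = 1 - P(none)
P(none) = (48/52) × (47/51) × (46/50) × (45/49) = 0.718737
P(at least one) = 1 - 0.718737 = 0.2813

P = 0.2813


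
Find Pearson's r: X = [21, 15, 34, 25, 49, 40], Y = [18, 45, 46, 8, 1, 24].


Mean X = 30.6667, Mean Y = 23.6667
SD X = 11.585431, SD Y = 17.055465
Cov = -88.111111
r = -88.111111/(11.585431*17.055465) = -0.4459

r = -0.4459


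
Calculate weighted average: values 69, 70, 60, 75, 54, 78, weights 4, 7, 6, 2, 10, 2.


Numerator = 69*4 + 70*7 + 60*6 + 75*2 + 54*10 + 78*2 = 1972
Denominator = 4 + 7 + 6 + 2 + 10 + 2 = 31
WM = 1972/31 = 63.6129

WM = 63.6129


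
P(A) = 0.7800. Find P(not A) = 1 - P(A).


P(not A) = 1 - 0.7800 = 0.2200

P(not A) = 0.2200


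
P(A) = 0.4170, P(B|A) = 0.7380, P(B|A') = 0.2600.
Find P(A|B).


P(B) = P(B|A)*P(A) + P(B|A')*P(A')
= 0.7380*0.4170 + 0.2600*0.5830
= 0.307746 + 0.151580 = 0.459326
P(A|B) = 0.307746/0.459326 = 0.6700

P(A|B) = 0.6700


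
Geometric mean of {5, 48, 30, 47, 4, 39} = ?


Product = 5 × 48 × 30 × 47 × 4 × 39 = 52790400
GM = 52790400^(1/6) = 19.3683

GM = 19.3683


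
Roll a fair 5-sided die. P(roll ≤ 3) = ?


Favorable outcomes (roll ≤ 3): 3
Total outcomes = 5
P = 3/5 = 0.6000

P = 0.6000


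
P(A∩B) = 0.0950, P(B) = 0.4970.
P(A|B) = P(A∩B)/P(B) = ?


P(A|B) = 0.0950/0.4970 = 0.1911

P(A|B) = 0.1911


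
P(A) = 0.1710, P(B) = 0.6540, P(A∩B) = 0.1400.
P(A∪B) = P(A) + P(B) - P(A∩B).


P(A∪B) = 0.1710 + 0.6540 - 0.1400
= 0.8250 - 0.1400
= 0.6850

P(A∪B) = 0.6850


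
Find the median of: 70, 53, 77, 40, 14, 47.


Sorted: 14, 40, 47, 53, 70, 77
n = 6 (even)
Middle values: 47 and 53
Median = (47+53)/2 = 50.0000

Median = 50.0000


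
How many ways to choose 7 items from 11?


C(11,7) = 11!/(7! × 4!)
= 39916800/(5040 × 24)
= 330

C(11,7) = 330


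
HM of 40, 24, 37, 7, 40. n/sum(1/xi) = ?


Sum of reciprocals = 1/40 + 1/24 + 1/37 + 1/7 + 1/40 = 0.261551
HM = 5/0.261551 = 19.1167

HM = 19.1167


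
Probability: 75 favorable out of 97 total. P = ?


P = 75/97 = 0.7732

P = 0.7732


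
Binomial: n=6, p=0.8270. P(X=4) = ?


C(6,4) = 15
p^4 = 0.467759
(1-p)^2 = 0.029929
P = 15 * 0.467759 * 0.029929 = 0.2100

P(X=4) = 0.2100


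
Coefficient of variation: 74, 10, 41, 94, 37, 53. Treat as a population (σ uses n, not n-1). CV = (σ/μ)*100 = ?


Mean = 51.5000
SD = 26.9490
CV = (26.9490/51.5000)*100 = 52.3282%

CV = 52.3282%


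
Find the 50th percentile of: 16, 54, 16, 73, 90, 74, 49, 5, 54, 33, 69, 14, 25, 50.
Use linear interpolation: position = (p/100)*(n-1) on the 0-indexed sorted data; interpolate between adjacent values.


Sorted: 5, 14, 16, 16, 25, 33, 49, 50, 54, 54, 69, 73, 74, 90
n = 14
Index = 50/100 * 13 = 6.5000
Lower = data[6] = 49, Upper = data[7] = 50
P50 = 49 + 0.5000*(1) = 49.5000

P50 = 49.5000


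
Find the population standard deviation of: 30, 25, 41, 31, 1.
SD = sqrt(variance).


Mean = 25.6000
Variance = 178.2400
SD = sqrt(178.2400) = 13.3507

SD = 13.3507


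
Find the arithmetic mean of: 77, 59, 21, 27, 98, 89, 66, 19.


Sum = 77 + 59 + 21 + 27 + 98 + 89 + 66 + 19 = 456
n = 8
Mean = 456/8 = 57.0000

Mean = 57.0000


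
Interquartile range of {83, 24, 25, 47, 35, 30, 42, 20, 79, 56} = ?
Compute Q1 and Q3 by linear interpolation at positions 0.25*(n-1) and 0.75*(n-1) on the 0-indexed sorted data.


Sorted: 20, 24, 25, 30, 35, 42, 47, 56, 79, 83
Q1 (25th %ile) = 26.2500
Q3 (75th %ile) = 53.7500
IQR = 53.7500 - 26.2500 = 27.5000

IQR = 27.5000


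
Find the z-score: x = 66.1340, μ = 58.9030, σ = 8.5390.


z = (66.1340 - 58.9030)/8.5390
= 7.2310/8.5390
= 0.8468

z = 0.8468


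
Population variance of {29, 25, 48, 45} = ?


Mean = 36.7500
Squared deviations: 60.0625, 138.0625, 126.5625, 68.0625
Sum = 392.7500
Variance = 392.7500/4 = 98.1875

Variance = 98.1875


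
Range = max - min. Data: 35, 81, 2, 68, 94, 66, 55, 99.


Max = 99, Min = 2
Range = 99 - 2 = 97

Range = 97


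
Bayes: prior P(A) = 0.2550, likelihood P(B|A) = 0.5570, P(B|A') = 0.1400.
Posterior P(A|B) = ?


P(B) = P(B|A)*P(A) + P(B|A')*P(A')
= 0.5570*0.2550 + 0.1400*0.7450
= 0.142035 + 0.104300 = 0.246335
P(A|B) = 0.142035/0.246335 = 0.5766

P(A|B) = 0.5766


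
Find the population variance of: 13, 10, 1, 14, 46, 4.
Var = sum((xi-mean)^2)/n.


Mean = 14.6667
Squared deviations: 2.7778, 21.7778, 186.7778, 0.4444, 981.7778, 113.7778
Sum = 1307.3333
Variance = 1307.3333/6 = 217.8889

Variance = 217.8889


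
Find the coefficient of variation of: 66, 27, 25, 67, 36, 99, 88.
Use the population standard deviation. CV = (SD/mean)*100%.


Mean = 58.2857
SD = 27.4107
CV = (27.4107/58.2857)*100 = 47.0282%

CV = 47.0282%


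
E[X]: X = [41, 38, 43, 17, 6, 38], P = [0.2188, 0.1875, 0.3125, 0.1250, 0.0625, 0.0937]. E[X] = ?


E[X] = 41*0.2188 + 38*0.1875 + 43*0.3125 + 17*0.1250 + 6*0.0625 + 38*0.0937
= 8.9708 + 7.1250 + 13.4375 + 2.1250 + 0.3750 + 3.5606
= 35.5939

E[X] = 35.5939


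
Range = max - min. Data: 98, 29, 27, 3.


Max = 98, Min = 3
Range = 98 - 3 = 95

Range = 95


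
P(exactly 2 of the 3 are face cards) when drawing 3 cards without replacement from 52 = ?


Hypergeometric: P(X=2) = C(12,2)·C(40,1) / C(52,3)
= 66 × 40 / 22100
= 2640/22100 = 0.1195

P = 0.1195


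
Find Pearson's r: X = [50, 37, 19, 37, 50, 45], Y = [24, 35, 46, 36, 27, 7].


Mean X = 39.6667, Mean Y = 29.1667
SD X = 10.671874, SD Y = 12.157531
Cov = -95.944444
r = -95.944444/(10.671874*12.157531) = -0.7395

r = -0.7395


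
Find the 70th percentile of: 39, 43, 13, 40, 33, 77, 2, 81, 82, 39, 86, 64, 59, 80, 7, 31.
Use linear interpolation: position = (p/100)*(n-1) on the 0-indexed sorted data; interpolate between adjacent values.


Sorted: 2, 7, 13, 31, 33, 39, 39, 40, 43, 59, 64, 77, 80, 81, 82, 86
n = 16
Index = 70/100 * 15 = 10.5000
Lower = data[10] = 64, Upper = data[11] = 77
P70 = 64 + 0.5000*(13) = 70.5000

P70 = 70.5000


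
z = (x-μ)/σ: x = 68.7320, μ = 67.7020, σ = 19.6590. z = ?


z = (68.7320 - 67.7020)/19.6590
= 1.0300/19.6590
= 0.0524

z = 0.0524


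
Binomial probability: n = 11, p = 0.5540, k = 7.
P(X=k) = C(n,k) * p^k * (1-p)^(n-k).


C(11,7) = 330
p^7 = 0.016017
(1-p)^4 = 0.039568
P = 330 * 0.016017 * 0.039568 = 0.2091

P(X=7) = 0.2091


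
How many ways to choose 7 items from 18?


C(18,7) = 18!/(7! × 11!)
= 6402373705728000/(5040 × 39916800)
= 31824

C(18,7) = 31824


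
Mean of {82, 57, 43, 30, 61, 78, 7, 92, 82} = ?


Sum = 82 + 57 + 43 + 30 + 61 + 78 + 7 + 92 + 82 = 532
n = 9
Mean = 532/9 = 59.1111

Mean = 59.1111


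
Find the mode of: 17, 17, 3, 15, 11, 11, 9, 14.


Frequencies: 3:1, 9:1, 11:2, 14:1, 15:1, 17:2
Max frequency = 2
Mode = 11, 17

Mode = 11, 17


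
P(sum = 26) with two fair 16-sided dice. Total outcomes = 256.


Total outcomes = 16×16 = 256
Favorable (sum = 26): 7
P = 7/256 = 0.0273

P = 0.0273


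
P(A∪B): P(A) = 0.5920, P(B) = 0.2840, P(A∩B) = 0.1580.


P(A∪B) = 0.5920 + 0.2840 - 0.1580
= 0.8760 - 0.1580
= 0.7180

P(A∪B) = 0.7180


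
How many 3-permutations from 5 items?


P(5,3) = 5!/2!
= 120/2
= 60

P(5,3) = 60


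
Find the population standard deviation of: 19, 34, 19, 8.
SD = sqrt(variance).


Mean = 20.0000
Variance = 85.5000
SD = sqrt(85.5000) = 9.2466

SD = 9.2466


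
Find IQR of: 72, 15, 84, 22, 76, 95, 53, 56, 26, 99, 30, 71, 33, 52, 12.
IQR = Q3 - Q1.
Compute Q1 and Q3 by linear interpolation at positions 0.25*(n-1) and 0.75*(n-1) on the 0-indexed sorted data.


Sorted: 12, 15, 22, 26, 30, 33, 52, 53, 56, 71, 72, 76, 84, 95, 99
Q1 (25th %ile) = 28.0000
Q3 (75th %ile) = 74.0000
IQR = 74.0000 - 28.0000 = 46.0000

IQR = 46.0000


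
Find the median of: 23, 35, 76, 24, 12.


Sorted: 12, 23, 24, 35, 76
n = 5 (odd)
Middle value = 24

Median = 24


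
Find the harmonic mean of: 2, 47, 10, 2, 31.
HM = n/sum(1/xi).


Sum of reciprocals = 1/2 + 1/47 + 1/10 + 1/2 + 1/31 = 1.153535
HM = 5/1.153535 = 4.3345

HM = 4.3345


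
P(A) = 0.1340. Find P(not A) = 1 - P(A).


P(not A) = 1 - 0.1340 = 0.8660

P(not A) = 0.8660


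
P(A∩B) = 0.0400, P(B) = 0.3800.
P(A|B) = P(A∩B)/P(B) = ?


P(A|B) = 0.0400/0.3800 = 0.1053

P(A|B) = 0.1053


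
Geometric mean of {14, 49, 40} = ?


Product = 14 × 49 × 40 = 27440
GM = 27440^(1/3) = 30.1621

GM = 30.1621


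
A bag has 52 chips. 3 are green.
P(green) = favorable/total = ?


P = 3/52 = 0.0577

P = 0.0577


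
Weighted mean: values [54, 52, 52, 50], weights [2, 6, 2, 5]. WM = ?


Numerator = 54*2 + 52*6 + 52*2 + 50*5 = 774
Denominator = 2 + 6 + 2 + 5 = 15
WM = 774/15 = 51.6000

WM = 51.6000


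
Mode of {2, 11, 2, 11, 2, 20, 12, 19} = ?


Frequencies: 2:3, 11:2, 12:1, 19:1, 20:1
Max frequency = 3
Mode = 2

Mode = 2


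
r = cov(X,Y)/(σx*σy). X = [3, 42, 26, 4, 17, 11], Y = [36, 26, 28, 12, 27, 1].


Mean X = 17.1667, Mean Y = 21.6667
SD X = 13.582055, SD Y = 11.642833
Cov = 35.722222
r = 35.722222/(13.582055*11.642833) = 0.2259

r = 0.2259


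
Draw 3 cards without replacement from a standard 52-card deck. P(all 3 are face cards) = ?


P(all face cards) = (12/52) × (11/51) × (10/50)
= 0.0100

P = 0.0100


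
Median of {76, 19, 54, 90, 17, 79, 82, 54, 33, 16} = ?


Sorted: 16, 17, 19, 33, 54, 54, 76, 79, 82, 90
n = 10 (even)
Middle values: 54 and 54
Median = (54+54)/2 = 54.0000

Median = 54.0000


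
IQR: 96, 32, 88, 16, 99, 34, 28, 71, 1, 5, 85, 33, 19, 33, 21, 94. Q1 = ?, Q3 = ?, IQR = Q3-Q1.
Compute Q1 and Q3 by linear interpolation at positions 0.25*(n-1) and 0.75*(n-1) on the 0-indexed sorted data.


Sorted: 1, 5, 16, 19, 21, 28, 32, 33, 33, 34, 71, 85, 88, 94, 96, 99
Q1 (25th %ile) = 20.5000
Q3 (75th %ile) = 85.7500
IQR = 85.7500 - 20.5000 = 65.2500

IQR = 65.2500


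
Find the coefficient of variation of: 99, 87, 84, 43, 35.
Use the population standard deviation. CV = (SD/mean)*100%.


Mean = 69.6000
SD = 25.6094
CV = (25.6094/69.6000)*100 = 36.7951%

CV = 36.7951%


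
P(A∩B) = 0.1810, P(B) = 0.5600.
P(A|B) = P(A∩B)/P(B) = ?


P(A|B) = 0.1810/0.5600 = 0.3232

P(A|B) = 0.3232


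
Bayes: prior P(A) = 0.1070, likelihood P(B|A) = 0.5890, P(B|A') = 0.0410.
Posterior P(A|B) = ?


P(B) = P(B|A)*P(A) + P(B|A')*P(A')
= 0.5890*0.1070 + 0.0410*0.8930
= 0.063023 + 0.036613 = 0.099636
P(A|B) = 0.063023/0.099636 = 0.6325

P(A|B) = 0.6325


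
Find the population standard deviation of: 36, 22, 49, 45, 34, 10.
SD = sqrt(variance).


Mean = 32.6667
Variance = 176.5556
SD = sqrt(176.5556) = 13.2874

SD = 13.2874


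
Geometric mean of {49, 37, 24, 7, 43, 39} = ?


Product = 49 × 37 × 24 × 7 × 43 × 39 = 510787368
GM = 510787368^(1/6) = 28.2731

GM = 28.2731


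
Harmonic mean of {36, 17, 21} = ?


Sum of reciprocals = 1/36 + 1/17 + 1/21 = 0.134220
HM = 3/0.134220 = 22.3513

HM = 22.3513


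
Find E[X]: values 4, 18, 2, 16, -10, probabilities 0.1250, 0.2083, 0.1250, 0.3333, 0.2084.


E[X] = 4*0.1250 + 18*0.2083 + 2*0.1250 + 16*0.3333 - 10*0.2084
= 0.5000 + 3.7494 + 0.2500 + 5.3328 - 2.0840
= 7.7482

E[X] = 7.7482


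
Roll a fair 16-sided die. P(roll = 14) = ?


Favorable outcomes (roll = 14): 1
Total outcomes = 16
P = 1/16 = 0.0625

P = 0.0625


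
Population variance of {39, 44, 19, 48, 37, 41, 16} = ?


Mean = 34.8571
Squared deviations: 17.1633, 83.5918, 251.4490, 172.7347, 4.5918, 37.7347, 355.5918
Sum = 922.8571
Variance = 922.8571/7 = 131.8367

Variance = 131.8367


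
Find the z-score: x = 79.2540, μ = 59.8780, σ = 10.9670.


z = (79.2540 - 59.8780)/10.9670
= 19.3760/10.9670
= 1.7668

z = 1.7668


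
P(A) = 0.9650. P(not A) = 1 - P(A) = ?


P(not A) = 1 - 0.9650 = 0.0350

P(not A) = 0.0350


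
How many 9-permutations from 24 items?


P(24,9) = 24!/15!
= 620448401733239439360000/1307674368000
= 474467051520

P(24,9) = 474467051520


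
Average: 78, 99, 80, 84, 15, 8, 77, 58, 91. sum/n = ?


Sum = 78 + 99 + 80 + 84 + 15 + 8 + 77 + 58 + 91 = 590
n = 9
Mean = 590/9 = 65.5556

Mean = 65.5556


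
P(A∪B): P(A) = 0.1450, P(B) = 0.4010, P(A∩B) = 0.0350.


P(A∪B) = 0.1450 + 0.4010 - 0.0350
= 0.5460 - 0.0350
= 0.5110

P(A∪B) = 0.5110


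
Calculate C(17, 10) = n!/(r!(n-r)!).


C(17,10) = 17!/(10! × 7!)
= 355687428096000/(3628800 × 5040)
= 19448

C(17,10) = 19448


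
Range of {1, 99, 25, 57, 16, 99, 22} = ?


Max = 99, Min = 1
Range = 99 - 1 = 98

Range = 98


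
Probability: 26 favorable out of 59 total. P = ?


P = 26/59 = 0.4407

P = 0.4407


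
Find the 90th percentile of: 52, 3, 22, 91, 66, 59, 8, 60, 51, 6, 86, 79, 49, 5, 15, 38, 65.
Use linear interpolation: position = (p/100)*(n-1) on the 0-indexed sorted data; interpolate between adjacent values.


Sorted: 3, 5, 6, 8, 15, 22, 38, 49, 51, 52, 59, 60, 65, 66, 79, 86, 91
n = 17
Index = 90/100 * 16 = 14.4000
Lower = data[14] = 79, Upper = data[15] = 86
P90 = 79 + 0.4000*(7) = 81.8000

P90 = 81.8000


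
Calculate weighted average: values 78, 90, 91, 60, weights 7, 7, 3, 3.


Numerator = 78*7 + 90*7 + 91*3 + 60*3 = 1629
Denominator = 7 + 7 + 3 + 3 = 20
WM = 1629/20 = 81.4500

WM = 81.4500


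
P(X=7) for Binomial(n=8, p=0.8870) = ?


C(8,7) = 8
p^7 = 0.431982
(1-p)^1 = 0.113000
P = 8 * 0.431982 * 0.113000 = 0.3905

P(X=7) = 0.3905


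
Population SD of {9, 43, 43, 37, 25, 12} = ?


Mean = 28.1667
Variance = 192.8056
SD = sqrt(192.8056) = 13.8854

SD = 13.8854


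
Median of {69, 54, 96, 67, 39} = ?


Sorted: 39, 54, 67, 69, 96
n = 5 (odd)
Middle value = 67

Median = 67


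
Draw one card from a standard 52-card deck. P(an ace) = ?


4 aces in 52 cards
P = 4/52 = 0.0769

P = 0.0769


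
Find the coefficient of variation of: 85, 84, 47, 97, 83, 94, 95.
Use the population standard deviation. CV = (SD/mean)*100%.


Mean = 83.5714
SD = 15.8552
CV = (15.8552/83.5714)*100 = 18.9720%

CV = 18.9720%


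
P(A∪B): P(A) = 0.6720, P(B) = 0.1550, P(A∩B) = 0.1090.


P(A∪B) = 0.6720 + 0.1550 - 0.1090
= 0.8270 - 0.1090
= 0.7180

P(A∪B) = 0.7180


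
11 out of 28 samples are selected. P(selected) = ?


P = 11/28 = 0.3929

P = 0.3929


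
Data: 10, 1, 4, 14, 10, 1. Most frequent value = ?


Frequencies: 1:2, 4:1, 10:2, 14:1
Max frequency = 2
Mode = 1, 10

Mode = 1, 10


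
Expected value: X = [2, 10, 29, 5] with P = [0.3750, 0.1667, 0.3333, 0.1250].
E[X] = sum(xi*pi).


E[X] = 2*0.3750 + 10*0.1667 + 29*0.3333 + 5*0.1250
= 0.7500 + 1.6670 + 9.6657 + 0.6250
= 12.7077

E[X] = 12.7077


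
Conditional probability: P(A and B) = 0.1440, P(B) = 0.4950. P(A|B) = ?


P(A|B) = 0.1440/0.4950 = 0.2909

P(A|B) = 0.2909


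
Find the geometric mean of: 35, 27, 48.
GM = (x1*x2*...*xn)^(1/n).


Product = 35 × 27 × 48 = 45360
GM = 45360^(1/3) = 35.6635

GM = 35.6635


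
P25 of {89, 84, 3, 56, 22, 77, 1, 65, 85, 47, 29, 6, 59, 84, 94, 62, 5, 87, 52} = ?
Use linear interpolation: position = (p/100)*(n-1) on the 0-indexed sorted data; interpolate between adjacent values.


Sorted: 1, 3, 5, 6, 22, 29, 47, 52, 56, 59, 62, 65, 77, 84, 84, 85, 87, 89, 94
n = 19
Index = 25/100 * 18 = 4.5000
Lower = data[4] = 22, Upper = data[5] = 29
P25 = 22 + 0.5000*(7) = 25.5000

P25 = 25.5000


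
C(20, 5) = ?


C(20,5) = 20!/(5! × 15!)
= 2432902008176640000/(120 × 1307674368000)
= 15504

C(20,5) = 15504


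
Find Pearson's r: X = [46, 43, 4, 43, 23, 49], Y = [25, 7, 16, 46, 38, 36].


Mean X = 34.6667, Mean Y = 28.0000
SD X = 16.069294, SD Y = 13.428825
Cov = 51.166667
r = 51.166667/(16.069294*13.428825) = 0.2371

r = 0.2371


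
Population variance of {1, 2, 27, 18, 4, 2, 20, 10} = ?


Mean = 10.5000
Squared deviations: 90.2500, 72.2500, 272.2500, 56.2500, 42.2500, 72.2500, 90.2500, 0.2500
Sum = 696.0000
Variance = 696.0000/8 = 87.0000

Variance = 87.0000


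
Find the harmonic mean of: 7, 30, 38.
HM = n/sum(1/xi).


Sum of reciprocals = 1/7 + 1/30 + 1/38 = 0.202506
HM = 3/0.202506 = 14.8144

HM = 14.8144


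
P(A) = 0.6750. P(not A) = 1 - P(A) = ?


P(not A) = 1 - 0.6750 = 0.3250

P(not A) = 0.3250


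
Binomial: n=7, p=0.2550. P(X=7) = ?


C(7,7) = 1
p^7 = 7.011021e-05
(1-p)^0 = 1.000000
P = 1 * 7.011021e-05 * 1.000000 = 7.0110e-05

P(X=7) = 7.0110e-05


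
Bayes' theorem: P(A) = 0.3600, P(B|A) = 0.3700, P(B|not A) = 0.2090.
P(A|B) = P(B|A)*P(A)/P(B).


P(B) = P(B|A)*P(A) + P(B|A')*P(A')
= 0.3700*0.3600 + 0.2090*0.6400
= 0.133200 + 0.133760 = 0.266960
P(A|B) = 0.133200/0.266960 = 0.4990

P(A|B) = 0.4990


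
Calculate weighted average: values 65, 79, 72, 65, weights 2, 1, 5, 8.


Numerator = 65*2 + 79*1 + 72*5 + 65*8 = 1089
Denominator = 2 + 1 + 5 + 8 = 16
WM = 1089/16 = 68.0625

WM = 68.0625


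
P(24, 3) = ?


P(24,3) = 24!/21!
= 620448401733239439360000/51090942171709440000
= 12144

P(24,3) = 12144


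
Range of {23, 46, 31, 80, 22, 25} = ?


Max = 80, Min = 22
Range = 80 - 22 = 58

Range = 58


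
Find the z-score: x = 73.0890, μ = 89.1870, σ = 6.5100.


z = (73.0890 - 89.1870)/6.5100
= -16.0980/6.5100
= -2.4728

z = -2.4728


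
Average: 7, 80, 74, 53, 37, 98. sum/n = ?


Sum = 7 + 80 + 74 + 53 + 37 + 98 = 349
n = 6
Mean = 349/6 = 58.1667

Mean = 58.1667


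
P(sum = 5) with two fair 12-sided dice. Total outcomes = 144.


Total outcomes = 12×12 = 144
Favorable (sum = 5): 4
P = 4/144 = 0.0278

P = 0.0278


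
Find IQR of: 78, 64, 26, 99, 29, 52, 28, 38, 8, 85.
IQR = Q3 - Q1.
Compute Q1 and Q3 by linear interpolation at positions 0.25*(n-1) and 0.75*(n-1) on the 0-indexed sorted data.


Sorted: 8, 26, 28, 29, 38, 52, 64, 78, 85, 99
Q1 (25th %ile) = 28.2500
Q3 (75th %ile) = 74.5000
IQR = 74.5000 - 28.2500 = 46.2500

IQR = 46.2500


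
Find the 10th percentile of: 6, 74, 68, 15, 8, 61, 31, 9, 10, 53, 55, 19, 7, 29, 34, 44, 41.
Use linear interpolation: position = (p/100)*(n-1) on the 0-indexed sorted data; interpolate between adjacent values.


Sorted: 6, 7, 8, 9, 10, 15, 19, 29, 31, 34, 41, 44, 53, 55, 61, 68, 74
n = 17
Index = 10/100 * 16 = 1.6000
Lower = data[1] = 7, Upper = data[2] = 8
P10 = 7 + 0.6000*(1) = 7.6000

P10 = 7.6000


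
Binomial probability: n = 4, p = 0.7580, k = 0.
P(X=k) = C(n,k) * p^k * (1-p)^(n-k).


C(4,0) = 1
p^0 = 1.000000
(1-p)^4 = 0.003430
P = 1 * 1.000000 * 0.003430 = 0.0034

P(X=0) = 0.0034


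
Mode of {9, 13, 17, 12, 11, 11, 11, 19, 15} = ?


Frequencies: 9:1, 11:3, 12:1, 13:1, 15:1, 17:1, 19:1
Max frequency = 3
Mode = 11

Mode = 11


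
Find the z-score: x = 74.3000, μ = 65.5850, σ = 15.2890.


z = (74.3000 - 65.5850)/15.2890
= 8.7150/15.2890
= 0.5700

z = 0.5700


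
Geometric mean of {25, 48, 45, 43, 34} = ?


Product = 25 × 48 × 45 × 43 × 34 = 78948000
GM = 78948000^(1/5) = 37.9724

GM = 37.9724


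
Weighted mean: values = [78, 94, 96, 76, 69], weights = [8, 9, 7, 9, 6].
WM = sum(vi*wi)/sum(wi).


Numerator = 78*8 + 94*9 + 96*7 + 76*9 + 69*6 = 3240
Denominator = 8 + 9 + 7 + 9 + 6 = 39
WM = 3240/39 = 83.0769

WM = 83.0769


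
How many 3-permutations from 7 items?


P(7,3) = 7!/4!
= 5040/24
= 210

P(7,3) = 210


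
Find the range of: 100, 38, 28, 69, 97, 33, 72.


Max = 100, Min = 28
Range = 100 - 28 = 72

Range = 72


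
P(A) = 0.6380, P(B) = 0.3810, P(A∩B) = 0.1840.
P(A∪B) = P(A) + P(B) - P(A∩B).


P(A∪B) = 0.6380 + 0.3810 - 0.1840
= 1.0190 - 0.1840
= 0.8350

P(A∪B) = 0.8350


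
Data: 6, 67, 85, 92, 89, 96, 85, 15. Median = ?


Sorted: 6, 15, 67, 85, 85, 89, 92, 96
n = 8 (even)
Middle values: 85 and 85
Median = (85+85)/2 = 85.0000

Median = 85.0000


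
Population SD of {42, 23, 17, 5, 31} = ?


Mean = 23.6000
Variance = 156.6400
SD = sqrt(156.6400) = 12.5156

SD = 12.5156


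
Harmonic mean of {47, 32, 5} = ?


Sum of reciprocals = 1/47 + 1/32 + 1/5 = 0.252527
HM = 3/0.252527 = 11.8799

HM = 11.8799


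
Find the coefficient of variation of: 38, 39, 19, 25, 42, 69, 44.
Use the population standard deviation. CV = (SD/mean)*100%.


Mean = 39.4286
SD = 14.7828
CV = (14.7828/39.4286)*100 = 37.4926%

CV = 37.4926%


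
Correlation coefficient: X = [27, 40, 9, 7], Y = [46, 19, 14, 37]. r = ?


Mean X = 20.7500, Mean Y = 29.0000
SD X = 13.571570, SD Y = 13.019217
Cov = -5.000000
r = -5.000000/(13.571570*13.019217) = -0.0283

r = -0.0283


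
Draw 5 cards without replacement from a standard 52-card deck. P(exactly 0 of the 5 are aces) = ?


Hypergeometric: P(X=0) = C(4,0)·C(48,5) / C(52,5)
= 1 × 1712304 / 2598960
= 1712304/2598960 = 0.6588

P = 0.6588


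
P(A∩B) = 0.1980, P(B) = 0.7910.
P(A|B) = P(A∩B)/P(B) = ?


P(A|B) = 0.1980/0.7910 = 0.2503

P(A|B) = 0.2503


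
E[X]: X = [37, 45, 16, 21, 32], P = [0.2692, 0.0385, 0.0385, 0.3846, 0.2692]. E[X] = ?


E[X] = 37*0.2692 + 45*0.0385 + 16*0.0385 + 21*0.3846 + 32*0.2692
= 9.9604 + 1.7325 + 0.6160 + 8.0766 + 8.6144
= 28.9999

E[X] = 28.9999


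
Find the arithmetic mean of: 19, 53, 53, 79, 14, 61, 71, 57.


Sum = 19 + 53 + 53 + 79 + 14 + 61 + 71 + 57 = 407
n = 8
Mean = 407/8 = 50.8750

Mean = 50.8750


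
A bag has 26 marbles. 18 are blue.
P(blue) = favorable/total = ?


P = 18/26 = 0.6923

P = 0.6923


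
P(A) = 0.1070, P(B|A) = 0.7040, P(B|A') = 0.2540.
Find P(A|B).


P(B) = P(B|A)*P(A) + P(B|A')*P(A')
= 0.7040*0.1070 + 0.2540*0.8930
= 0.075328 + 0.226822 = 0.302150
P(A|B) = 0.075328/0.302150 = 0.2493

P(A|B) = 0.2493


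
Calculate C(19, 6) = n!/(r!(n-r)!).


C(19,6) = 19!/(6! × 13!)
= 121645100408832000/(720 × 6227020800)
= 27132

C(19,6) = 27132


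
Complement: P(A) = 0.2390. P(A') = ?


P(not A) = 1 - 0.2390 = 0.7610

P(not A) = 0.7610


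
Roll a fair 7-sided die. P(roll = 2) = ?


Favorable outcomes (roll = 2): 1
Total outcomes = 7
P = 1/7 = 0.1429

P = 0.1429


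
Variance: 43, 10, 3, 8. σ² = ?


Mean = 16.0000
Squared deviations: 729.0000, 36.0000, 169.0000, 64.0000
Sum = 998.0000
Variance = 998.0000/4 = 249.5000

Variance = 249.5000


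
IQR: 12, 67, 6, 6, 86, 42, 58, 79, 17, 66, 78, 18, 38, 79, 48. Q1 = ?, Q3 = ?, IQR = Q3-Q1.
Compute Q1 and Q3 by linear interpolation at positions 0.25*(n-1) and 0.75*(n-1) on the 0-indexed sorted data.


Sorted: 6, 6, 12, 17, 18, 38, 42, 48, 58, 66, 67, 78, 79, 79, 86
Q1 (25th %ile) = 17.5000
Q3 (75th %ile) = 72.5000
IQR = 72.5000 - 17.5000 = 55.0000

IQR = 55.0000


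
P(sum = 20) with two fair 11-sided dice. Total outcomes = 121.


Total outcomes = 11×11 = 121
Favorable (sum = 20): 3
P = 3/121 = 0.0248

P = 0.0248


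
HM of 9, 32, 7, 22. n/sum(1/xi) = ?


Sum of reciprocals = 1/9 + 1/32 + 1/7 + 1/22 = 0.330673
HM = 4/0.330673 = 12.0965

HM = 12.0965


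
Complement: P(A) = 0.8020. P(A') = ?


P(not A) = 1 - 0.8020 = 0.1980

P(not A) = 0.1980


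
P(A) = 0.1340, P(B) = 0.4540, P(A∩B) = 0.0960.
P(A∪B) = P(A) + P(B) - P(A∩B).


P(A∪B) = 0.1340 + 0.4540 - 0.0960
= 0.5880 - 0.0960
= 0.4920

P(A∪B) = 0.4920


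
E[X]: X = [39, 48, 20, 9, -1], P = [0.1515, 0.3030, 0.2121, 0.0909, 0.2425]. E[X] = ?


E[X] = 39*0.1515 + 48*0.3030 + 20*0.2121 + 9*0.0909 - 1*0.2425
= 5.9085 + 14.5440 + 4.2420 + 0.8181 - 0.2425
= 25.2701

E[X] = 25.2701


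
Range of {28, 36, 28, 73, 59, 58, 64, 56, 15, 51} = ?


Max = 73, Min = 15
Range = 73 - 15 = 58

Range = 58


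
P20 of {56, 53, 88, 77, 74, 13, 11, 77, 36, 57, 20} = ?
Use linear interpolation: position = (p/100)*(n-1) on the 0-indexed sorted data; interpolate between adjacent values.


Sorted: 11, 13, 20, 36, 53, 56, 57, 74, 77, 77, 88
n = 11
Index = 20/100 * 10 = 2.0000
Lower = data[2] = 20, Upper = data[3] = 36
P20 = 20 + 0*(16) = 20.0000

P20 = 20.0000


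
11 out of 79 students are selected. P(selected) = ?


P = 11/79 = 0.1392

P = 0.1392


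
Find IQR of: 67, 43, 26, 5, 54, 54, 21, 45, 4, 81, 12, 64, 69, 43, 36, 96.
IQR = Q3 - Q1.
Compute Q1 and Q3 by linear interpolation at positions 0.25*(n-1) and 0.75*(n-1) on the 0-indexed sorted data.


Sorted: 4, 5, 12, 21, 26, 36, 43, 43, 45, 54, 54, 64, 67, 69, 81, 96
Q1 (25th %ile) = 24.7500
Q3 (75th %ile) = 64.7500
IQR = 64.7500 - 24.7500 = 40.0000

IQR = 40.0000


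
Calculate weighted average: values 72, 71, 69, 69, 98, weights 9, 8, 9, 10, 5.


Numerator = 72*9 + 71*8 + 69*9 + 69*10 + 98*5 = 3017
Denominator = 9 + 8 + 9 + 10 + 5 = 41
WM = 3017/41 = 73.5854

WM = 73.5854


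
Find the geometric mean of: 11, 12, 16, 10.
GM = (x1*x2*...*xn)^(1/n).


Product = 11 × 12 × 16 × 10 = 21120
GM = 21120^(1/4) = 12.0552

GM = 12.0552


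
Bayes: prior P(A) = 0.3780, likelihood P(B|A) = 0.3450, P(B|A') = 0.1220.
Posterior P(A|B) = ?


P(B) = P(B|A)*P(A) + P(B|A')*P(A')
= 0.3450*0.3780 + 0.1220*0.6220
= 0.130410 + 0.075884 = 0.206294
P(A|B) = 0.130410/0.206294 = 0.6322

P(A|B) = 0.6322


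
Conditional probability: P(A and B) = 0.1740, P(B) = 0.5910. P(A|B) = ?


P(A|B) = 0.1740/0.5910 = 0.2944

P(A|B) = 0.2944


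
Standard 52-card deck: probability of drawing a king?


4 kings in 52 cards
P = 4/52 = 0.0769

P = 0.0769


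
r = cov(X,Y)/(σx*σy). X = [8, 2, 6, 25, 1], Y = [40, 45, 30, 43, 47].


Mean X = 8.4000, Mean Y = 41.0000
SD X = 8.685620, SD Y = 5.966574
Cov = -2.000000
r = -2.000000/(8.685620*5.966574) = -0.0386

r = -0.0386


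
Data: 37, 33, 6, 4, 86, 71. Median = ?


Sorted: 4, 6, 33, 37, 71, 86
n = 6 (even)
Middle values: 33 and 37
Median = (33+37)/2 = 35.0000

Median = 35.0000


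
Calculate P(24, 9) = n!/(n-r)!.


P(24,9) = 24!/15!
= 620448401733239439360000/1307674368000
= 474467051520

P(24,9) = 474467051520


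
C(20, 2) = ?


C(20,2) = 20!/(2! × 18!)
= 2432902008176640000/(2 × 6402373705728000)
= 190

C(20,2) = 190


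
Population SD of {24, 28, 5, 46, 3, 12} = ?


Mean = 19.6667
Variance = 222.2222
SD = sqrt(222.2222) = 14.9071

SD = 14.9071


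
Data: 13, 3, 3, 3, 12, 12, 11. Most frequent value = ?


Frequencies: 3:3, 11:1, 12:2, 13:1
Max frequency = 3
Mode = 3

Mode = 3


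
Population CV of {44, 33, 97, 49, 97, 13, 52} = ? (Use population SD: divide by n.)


Mean = 55.0000
SD = 29.1352
CV = (29.1352/55.0000)*100 = 52.9730%

CV = 52.9730%


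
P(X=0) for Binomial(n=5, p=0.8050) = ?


C(5,0) = 1
p^0 = 1.000000
(1-p)^5 = 0.000282
P = 1 * 1.000000 * 0.000282 = 0.0003

P(X=0) = 0.0003


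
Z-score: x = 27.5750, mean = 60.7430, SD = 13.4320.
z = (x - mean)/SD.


z = (27.5750 - 60.7430)/13.4320
= -33.1680/13.4320
= -2.4693

z = -2.4693


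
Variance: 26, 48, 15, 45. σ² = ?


Mean = 33.5000
Squared deviations: 56.2500, 210.2500, 342.2500, 132.2500
Sum = 741.0000
Variance = 741.0000/4 = 185.2500

Variance = 185.2500


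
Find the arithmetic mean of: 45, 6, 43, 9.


Sum = 45 + 6 + 43 + 9 = 103
n = 4
Mean = 103/4 = 25.7500

Mean = 25.7500


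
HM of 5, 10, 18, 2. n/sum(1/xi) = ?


Sum of reciprocals = 1/5 + 1/10 + 1/18 + 1/2 = 0.855556
HM = 4/0.855556 = 4.6753

HM = 4.6753


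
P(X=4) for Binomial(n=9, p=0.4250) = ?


C(9,4) = 126
p^4 = 0.032625
(1-p)^5 = 0.062855
P = 126 * 0.032625 * 0.062855 = 0.2584

P(X=4) = 0.2584


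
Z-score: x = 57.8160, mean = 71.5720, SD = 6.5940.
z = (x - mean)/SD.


z = (57.8160 - 71.5720)/6.5940
= -13.7560/6.5940
= -2.0861

z = -2.0861


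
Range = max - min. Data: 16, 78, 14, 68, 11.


Max = 78, Min = 11
Range = 78 - 11 = 67

Range = 67


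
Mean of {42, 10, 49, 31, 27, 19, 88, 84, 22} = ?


Sum = 42 + 10 + 49 + 31 + 27 + 19 + 88 + 84 + 22 = 372
n = 9
Mean = 372/9 = 41.3333

Mean = 41.3333


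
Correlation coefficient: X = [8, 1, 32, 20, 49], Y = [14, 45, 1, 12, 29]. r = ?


Mean X = 22.0000, Mean Y = 20.2000
SD X = 17.146428, SD Y = 15.276125
Cov = -74.400000
r = -74.400000/(17.146428*15.276125) = -0.2840

r = -0.2840


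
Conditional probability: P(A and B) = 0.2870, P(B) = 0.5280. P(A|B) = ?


P(A|B) = 0.2870/0.5280 = 0.5436

P(A|B) = 0.5436


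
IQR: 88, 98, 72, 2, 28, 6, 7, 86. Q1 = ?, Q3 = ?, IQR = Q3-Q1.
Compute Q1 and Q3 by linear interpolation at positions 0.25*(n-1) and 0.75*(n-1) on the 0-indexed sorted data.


Sorted: 2, 6, 7, 28, 72, 86, 88, 98
Q1 (25th %ile) = 6.7500
Q3 (75th %ile) = 86.5000
IQR = 86.5000 - 6.7500 = 79.7500

IQR = 79.7500


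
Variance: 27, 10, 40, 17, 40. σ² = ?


Mean = 26.8000
Squared deviations: 0.0400, 282.2400, 174.2400, 96.0400, 174.2400
Sum = 726.8000
Variance = 726.8000/5 = 145.3600

Variance = 145.3600


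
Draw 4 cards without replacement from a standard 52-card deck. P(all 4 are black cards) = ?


P(all black cards) = (26/52) × (25/51) × (24/50) × (23/49)
= 0.0552

P = 0.0552


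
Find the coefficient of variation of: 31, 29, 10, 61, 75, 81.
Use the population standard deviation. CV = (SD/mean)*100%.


Mean = 47.8333
SD = 26.0795
CV = (26.0795/47.8333)*100 = 54.5215%

CV = 54.5215%


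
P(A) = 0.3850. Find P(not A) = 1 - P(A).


P(not A) = 1 - 0.3850 = 0.6150

P(not A) = 0.6150


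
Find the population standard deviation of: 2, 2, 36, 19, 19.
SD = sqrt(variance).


Mean = 15.6000
Variance = 161.8400
SD = sqrt(161.8400) = 12.7216

SD = 12.7216


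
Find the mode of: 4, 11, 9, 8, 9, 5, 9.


Frequencies: 4:1, 5:1, 8:1, 9:3, 11:1
Max frequency = 3
Mode = 9

Mode = 9


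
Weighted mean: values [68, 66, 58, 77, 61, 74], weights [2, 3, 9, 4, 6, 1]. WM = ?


Numerator = 68*2 + 66*3 + 58*9 + 77*4 + 61*6 + 74*1 = 1604
Denominator = 2 + 3 + 9 + 4 + 6 + 1 = 25
WM = 1604/25 = 64.1600

WM = 64.1600


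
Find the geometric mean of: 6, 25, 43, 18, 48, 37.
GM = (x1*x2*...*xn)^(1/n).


Product = 6 × 25 × 43 × 18 × 48 × 37 = 206193600
GM = 206193600^(1/6) = 24.3059

GM = 24.3059


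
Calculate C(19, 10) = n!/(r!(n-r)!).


C(19,10) = 19!/(10! × 9!)
= 121645100408832000/(3628800 × 362880)
= 92378

C(19,10) = 92378
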